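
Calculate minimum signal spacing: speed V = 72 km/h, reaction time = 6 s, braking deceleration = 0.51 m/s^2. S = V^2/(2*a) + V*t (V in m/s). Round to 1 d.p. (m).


V = 72 / 3.6 = 20.0 m/s
Braking distance = 20.0^2 / (2*0.51) = 392.1569 m
Sighting distance = 20.0 * 6 = 120.0 m
S = 392.1569 + 120.0 = 512.2 m

512.2


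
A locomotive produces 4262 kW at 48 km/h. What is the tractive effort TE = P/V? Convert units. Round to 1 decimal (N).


Convert: P = 4262 kW = 4262000 W
V = 48 / 3.6 = 13.3333 m/s
TE = 4262000 / 13.3333
TE = 319650.0 N

319650.0


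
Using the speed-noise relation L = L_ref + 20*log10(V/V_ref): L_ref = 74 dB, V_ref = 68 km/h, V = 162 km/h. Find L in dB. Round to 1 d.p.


V/V_ref = 162 / 68 = 2.382353
log10(2.382353) = 0.377006
20 * 0.377006 = 7.5401
L = 74 + 7.5401 = 81.5 dB

81.5


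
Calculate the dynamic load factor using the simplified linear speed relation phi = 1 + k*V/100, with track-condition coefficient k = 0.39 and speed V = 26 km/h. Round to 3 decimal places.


phi = 1 + k * V / 100
phi = 1 + 0.39 * 26 / 100
phi = 1 + 0.1014
phi = 1.101

1.101


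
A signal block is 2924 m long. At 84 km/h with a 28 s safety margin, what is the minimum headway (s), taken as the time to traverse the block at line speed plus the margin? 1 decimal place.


V = 84 / 3.6 = 23.3333 m/s
Block traversal time = 2924 / 23.3333 = 125.3143 s
Headway = 125.3143 + 28
Headway = 153.3 s

153.3


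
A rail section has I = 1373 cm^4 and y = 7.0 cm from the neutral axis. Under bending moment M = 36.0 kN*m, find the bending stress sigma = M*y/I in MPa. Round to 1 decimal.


Convert units:
M = 36.0 kN*m = 36000000 N*mm
y = 7.0 cm = 70 mm
I = 1373 cm^4 = 13730000 mm^4
sigma = 36000000 * 70 / 13730000
sigma = 183.5 MPa

183.5


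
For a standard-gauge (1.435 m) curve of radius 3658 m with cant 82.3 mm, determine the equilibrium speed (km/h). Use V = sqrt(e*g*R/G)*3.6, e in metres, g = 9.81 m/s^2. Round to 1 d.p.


Convert cant: e = 82.3 mm = 0.0823 m
V_ms = sqrt(0.0823 * 9.81 * 3658 / 1.435)
V_ms = sqrt(2058.072372) = 45.366 m/s
V = 45.366 * 3.6 = 163.3 km/h

163.3


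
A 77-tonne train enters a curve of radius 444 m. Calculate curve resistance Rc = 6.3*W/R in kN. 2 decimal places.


Rc = 6.3 * W / R
Rc = 6.3 * 77 / 444
Rc = 485.1 / 444
Rc = 1.09 kN

1.09


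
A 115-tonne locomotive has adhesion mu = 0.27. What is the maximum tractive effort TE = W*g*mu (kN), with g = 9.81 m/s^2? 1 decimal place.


TE_max = W * g * mu
TE_max = 115 * 9.81 * 0.27
TE_max = 1128.15 * 0.27
TE_max = 304.6 kN

304.6


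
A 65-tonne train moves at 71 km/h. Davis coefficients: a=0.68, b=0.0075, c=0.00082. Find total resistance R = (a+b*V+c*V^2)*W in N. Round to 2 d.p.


b*V = 0.0075 * 71 = 0.5325
c*V^2 = 0.00082 * 5041 = 4.13362
R_per_t = 0.68 + 0.5325 + 4.13362 = 5.34612 N/t
R_total = 5.34612 * 65 = 347.50 N

347.50


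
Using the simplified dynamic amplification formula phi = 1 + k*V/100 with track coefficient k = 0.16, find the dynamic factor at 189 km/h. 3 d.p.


phi = 1 + k * V / 100
phi = 1 + 0.16 * 189 / 100
phi = 1 + 0.3024
phi = 1.302

1.302


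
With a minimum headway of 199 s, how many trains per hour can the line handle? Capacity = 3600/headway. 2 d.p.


Capacity = 3600 / headway
Capacity = 3600 / 199
Capacity = 18.09 trains/hour

18.09


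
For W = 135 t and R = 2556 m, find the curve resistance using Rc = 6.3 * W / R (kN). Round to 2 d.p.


Rc = 6.3 * W / R
Rc = 6.3 * 135 / 2556
Rc = 850.5 / 2556
Rc = 0.33 kN

0.33


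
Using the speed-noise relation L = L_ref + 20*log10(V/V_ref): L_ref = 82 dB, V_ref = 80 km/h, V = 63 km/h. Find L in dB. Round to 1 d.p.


V/V_ref = 63 / 80 = 0.7875
log10(0.7875) = -0.103749
20 * -0.103749 = -2.075
L = 82 + -2.075 = 79.9 dB

79.9


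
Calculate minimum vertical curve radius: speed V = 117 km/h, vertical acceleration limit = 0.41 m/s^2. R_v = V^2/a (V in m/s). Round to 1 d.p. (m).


Convert speed: V = 117 / 3.6 = 32.5 m/s
V^2 = 1056.25 m^2/s^2
R_v = 1056.25 / 0.41
R_v = 2576.2 m

2576.2


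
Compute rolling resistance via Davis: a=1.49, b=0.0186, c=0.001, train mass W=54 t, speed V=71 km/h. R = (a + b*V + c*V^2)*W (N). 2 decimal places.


b*V = 0.0186 * 71 = 1.3206
c*V^2 = 0.001 * 5041 = 5.041
R_per_t = 1.49 + 1.3206 + 5.041 = 7.8516 N/t
R_total = 7.8516 * 54 = 423.99 N

423.99


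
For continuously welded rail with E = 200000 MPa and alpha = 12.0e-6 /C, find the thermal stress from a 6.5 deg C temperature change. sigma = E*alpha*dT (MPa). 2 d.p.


sigma = E * alpha * dT
sigma = 200000 * 12.0e-6 * 6.5
sigma = 2.4 * 6.5
sigma = 15.60 MPa

15.60


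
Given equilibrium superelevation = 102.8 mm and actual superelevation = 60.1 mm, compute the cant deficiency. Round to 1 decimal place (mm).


Cant deficiency = equilibrium cant - actual cant
CD = 102.8 - 60.1
CD = 42.7 mm

42.7


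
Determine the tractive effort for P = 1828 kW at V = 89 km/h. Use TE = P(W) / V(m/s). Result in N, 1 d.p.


Convert: P = 1828 kW = 1828000 W
V = 89 / 3.6 = 24.7222 m/s
TE = 1828000 / 24.7222
TE = 73941.6 N

73941.6


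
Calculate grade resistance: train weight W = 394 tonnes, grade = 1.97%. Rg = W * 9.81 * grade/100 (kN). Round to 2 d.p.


Rg = W * 9.81 * grade / 100
Rg = 394 * 9.81 * 1.97 / 100
Rg = 3865.14 * 0.0197
Rg = 76.14 kN

76.14


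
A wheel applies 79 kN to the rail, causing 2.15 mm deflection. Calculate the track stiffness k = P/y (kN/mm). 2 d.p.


Track stiffness k = P / y
k = 79 / 2.15
k = 36.74 kN/mm

36.74


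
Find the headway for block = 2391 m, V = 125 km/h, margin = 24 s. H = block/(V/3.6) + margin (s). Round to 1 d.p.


V = 125 / 3.6 = 34.7222 m/s
Block traversal time = 2391 / 34.7222 = 68.8608 s
Headway = 68.8608 + 24
Headway = 92.9 s

92.9


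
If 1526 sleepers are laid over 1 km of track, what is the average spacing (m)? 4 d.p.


Spacing = 1000 m / number of sleepers
Spacing = 1000 / 1526
Spacing = 0.6553 m

0.6553


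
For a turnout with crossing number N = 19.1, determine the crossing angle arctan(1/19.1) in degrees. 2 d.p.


1/N = 1/19.1 = 0.052356
angle = arctan(0.052356) = 0.052308 rad
angle = 0.052308 * 180/pi = 3.00 degrees

3.00


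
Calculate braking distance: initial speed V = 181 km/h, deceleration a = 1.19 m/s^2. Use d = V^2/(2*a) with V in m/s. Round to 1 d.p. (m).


Convert speed: V = 181 / 3.6 = 50.2778 m/s
V^2 = 2527.8549
d = 2527.8549 / (2 * 1.19)
d = 2527.8549 / 2.38
d = 1062.1 m

1062.1


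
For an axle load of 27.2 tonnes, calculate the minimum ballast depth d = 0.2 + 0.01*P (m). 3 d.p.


d = 0.2 + 0.01 * 27.2
d = 0.2 + 0.272
d = 0.472 m

0.472


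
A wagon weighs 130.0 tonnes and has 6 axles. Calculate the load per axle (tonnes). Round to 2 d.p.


Load per axle = total weight / number of axles
Load = 130.0 / 6
Load = 21.67 tonnes

21.67


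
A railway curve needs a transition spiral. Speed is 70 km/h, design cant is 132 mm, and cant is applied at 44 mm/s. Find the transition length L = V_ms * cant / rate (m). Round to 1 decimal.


Convert speed: V = 70 / 3.6 = 19.4444 m/s
L = 19.4444 * 132 / 44
L = 2566.6667 / 44
L = 58.3 m

58.3


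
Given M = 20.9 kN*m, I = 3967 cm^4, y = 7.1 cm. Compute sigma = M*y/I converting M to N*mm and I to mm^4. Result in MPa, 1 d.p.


Convert units:
M = 20.9 kN*m = 20900000 N*mm
y = 7.1 cm = 71 mm
I = 3967 cm^4 = 39670000 mm^4
sigma = 20900000 * 71 / 39670000
sigma = 37.4 MPa

37.4


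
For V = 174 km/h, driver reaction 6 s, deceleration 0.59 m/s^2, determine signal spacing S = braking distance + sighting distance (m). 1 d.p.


V = 174 / 3.6 = 48.3333 m/s
Braking distance = 48.3333^2 / (2*0.59) = 1979.7552 m
Sighting distance = 48.3333 * 6 = 290.0 m
S = 1979.7552 + 290.0 = 2269.8 m

2269.8


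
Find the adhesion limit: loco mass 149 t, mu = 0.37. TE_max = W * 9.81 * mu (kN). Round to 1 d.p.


TE_max = W * g * mu
TE_max = 149 * 9.81 * 0.37
TE_max = 1461.69 * 0.37
TE_max = 540.8 kN

540.8


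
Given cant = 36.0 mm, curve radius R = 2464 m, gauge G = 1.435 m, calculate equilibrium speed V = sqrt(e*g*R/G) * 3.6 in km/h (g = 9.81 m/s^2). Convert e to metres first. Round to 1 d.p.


Convert cant: e = 36.0 mm = 0.0360 m
V_ms = sqrt(0.0360 * 9.81 * 2464 / 1.435)
V_ms = sqrt(606.401561) = 24.6252 m/s
V = 24.6252 * 3.6 = 88.7 km/h

88.7


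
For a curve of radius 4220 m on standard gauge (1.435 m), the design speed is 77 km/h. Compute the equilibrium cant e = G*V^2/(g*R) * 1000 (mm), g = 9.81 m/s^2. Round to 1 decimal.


Convert speed: V = 77 / 3.6 = 21.3889 m/s
Apply formula: e = 1.435 * 21.3889^2 / (9.81 * 4220)
e = 1.435 * 457.4846 / 41398.2
e = 0.015858 m = 15.9 mm

15.9


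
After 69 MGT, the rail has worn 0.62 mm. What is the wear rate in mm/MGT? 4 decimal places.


Wear rate = total wear / cumulative tonnage
Rate = 0.62 / 69
Rate = 0.0090 mm/MGT

0.0090


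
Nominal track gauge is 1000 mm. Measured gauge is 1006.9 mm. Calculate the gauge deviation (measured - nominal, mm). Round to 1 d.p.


Deviation = measured - nominal
Deviation = 1006.9 - 1000
Deviation = 6.9 mm

6.9


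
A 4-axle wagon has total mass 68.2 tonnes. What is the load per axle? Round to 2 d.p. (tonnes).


Load per axle = total weight / number of axles
Load = 68.2 / 4
Load = 17.05 tonnes

17.05


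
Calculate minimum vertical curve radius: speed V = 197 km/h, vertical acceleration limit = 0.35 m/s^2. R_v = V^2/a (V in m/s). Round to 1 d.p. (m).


Convert speed: V = 197 / 3.6 = 54.7222 m/s
V^2 = 2994.5216 m^2/s^2
R_v = 2994.5216 / 0.35
R_v = 8555.8 m

8555.8


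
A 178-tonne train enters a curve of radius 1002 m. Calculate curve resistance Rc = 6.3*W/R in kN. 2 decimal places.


Rc = 6.3 * W / R
Rc = 6.3 * 178 / 1002
Rc = 1121.4 / 1002
Rc = 1.12 kN

1.12


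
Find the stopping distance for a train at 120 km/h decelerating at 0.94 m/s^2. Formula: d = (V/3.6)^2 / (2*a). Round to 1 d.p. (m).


Convert speed: V = 120 / 3.6 = 33.3333 m/s
V^2 = 1111.1111
d = 1111.1111 / (2 * 0.94)
d = 1111.1111 / 1.88
d = 591.0 m

591.0


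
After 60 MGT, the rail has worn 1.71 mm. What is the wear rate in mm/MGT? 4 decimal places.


Wear rate = total wear / cumulative tonnage
Rate = 1.71 / 60
Rate = 0.0285 mm/MGT

0.0285


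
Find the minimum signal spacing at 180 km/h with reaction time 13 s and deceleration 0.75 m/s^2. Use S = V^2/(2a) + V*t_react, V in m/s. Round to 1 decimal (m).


V = 180 / 3.6 = 50.0 m/s
Braking distance = 50.0^2 / (2*0.75) = 1666.6667 m
Sighting distance = 50.0 * 13 = 650.0 m
S = 1666.6667 + 650.0 = 2316.7 m

2316.7


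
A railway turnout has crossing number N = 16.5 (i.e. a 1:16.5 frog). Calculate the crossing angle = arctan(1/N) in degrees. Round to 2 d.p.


1/N = 1/16.5 = 0.060606
angle = arctan(0.060606) = 0.060532 rad
angle = 0.060532 * 180/pi = 3.47 degrees

3.47


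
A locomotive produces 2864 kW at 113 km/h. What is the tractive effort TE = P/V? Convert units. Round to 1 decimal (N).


Convert: P = 2864 kW = 2864000 W
V = 113 / 3.6 = 31.3889 m/s
TE = 2864000 / 31.3889
TE = 91242.5 N

91242.5


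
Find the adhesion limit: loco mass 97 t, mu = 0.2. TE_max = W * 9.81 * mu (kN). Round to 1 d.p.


TE_max = W * g * mu
TE_max = 97 * 9.81 * 0.2
TE_max = 951.57 * 0.2
TE_max = 190.3 kN

190.3


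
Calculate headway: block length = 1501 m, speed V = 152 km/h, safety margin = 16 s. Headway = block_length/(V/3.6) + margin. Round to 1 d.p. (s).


V = 152 / 3.6 = 42.2222 m/s
Block traversal time = 1501 / 42.2222 = 35.55 s
Headway = 35.55 + 16
Headway = 51.6 s

51.6


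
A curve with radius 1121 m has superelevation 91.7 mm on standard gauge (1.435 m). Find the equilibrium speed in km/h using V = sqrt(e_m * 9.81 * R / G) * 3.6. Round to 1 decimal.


Convert cant: e = 91.7 mm = 0.0917 m
V_ms = sqrt(0.0917 * 9.81 * 1121 / 1.435)
V_ms = sqrt(702.735761) = 26.5092 m/s
V = 26.5092 * 3.6 = 95.4 km/h

95.4


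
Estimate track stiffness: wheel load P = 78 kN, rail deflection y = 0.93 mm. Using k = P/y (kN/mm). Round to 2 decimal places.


Track stiffness k = P / y
k = 78 / 0.93
k = 83.87 kN/mm

83.87


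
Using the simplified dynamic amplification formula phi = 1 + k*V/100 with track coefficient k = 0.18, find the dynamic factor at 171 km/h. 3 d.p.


phi = 1 + k * V / 100
phi = 1 + 0.18 * 171 / 100
phi = 1 + 0.3078
phi = 1.308

1.308


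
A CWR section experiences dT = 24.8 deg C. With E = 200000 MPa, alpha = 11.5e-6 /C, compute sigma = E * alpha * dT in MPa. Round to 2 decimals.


sigma = E * alpha * dT
sigma = 200000 * 11.5e-6 * 24.8
sigma = 2.3 * 24.8
sigma = 57.04 MPa

57.04


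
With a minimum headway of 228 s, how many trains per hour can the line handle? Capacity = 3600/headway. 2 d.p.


Capacity = 3600 / headway
Capacity = 3600 / 228
Capacity = 15.79 trains/hour

15.79


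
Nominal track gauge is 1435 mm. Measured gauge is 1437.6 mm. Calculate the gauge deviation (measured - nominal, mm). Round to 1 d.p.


Deviation = measured - nominal
Deviation = 1437.6 - 1435
Deviation = 2.6 mm

2.6


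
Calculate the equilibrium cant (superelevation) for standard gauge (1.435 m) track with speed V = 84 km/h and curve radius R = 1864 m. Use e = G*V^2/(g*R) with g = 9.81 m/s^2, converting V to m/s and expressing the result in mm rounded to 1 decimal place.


Convert speed: V = 84 / 3.6 = 23.3333 m/s
Apply formula: e = 1.435 * 23.3333^2 / (9.81 * 1864)
e = 1.435 * 544.4444 / 18285.84
e = 0.042726 m = 42.7 mm

42.7


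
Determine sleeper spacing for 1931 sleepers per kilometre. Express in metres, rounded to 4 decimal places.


Spacing = 1000 m / number of sleepers
Spacing = 1000 / 1931
Spacing = 0.5179 m

0.5179


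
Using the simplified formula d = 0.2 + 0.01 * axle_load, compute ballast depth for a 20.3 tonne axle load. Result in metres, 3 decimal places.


d = 0.2 + 0.01 * 20.3
d = 0.2 + 0.203
d = 0.403 m

0.403


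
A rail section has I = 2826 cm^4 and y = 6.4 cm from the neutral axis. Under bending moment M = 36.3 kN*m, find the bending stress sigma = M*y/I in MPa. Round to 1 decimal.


Convert units:
M = 36.3 kN*m = 36300000 N*mm
y = 6.4 cm = 64 mm
I = 2826 cm^4 = 28260000 mm^4
sigma = 36300000 * 64 / 28260000
sigma = 82.2 MPa

82.2


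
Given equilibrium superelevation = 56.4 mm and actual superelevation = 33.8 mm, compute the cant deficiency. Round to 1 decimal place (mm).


Cant deficiency = equilibrium cant - actual cant
CD = 56.4 - 33.8
CD = 22.6 mm

22.6


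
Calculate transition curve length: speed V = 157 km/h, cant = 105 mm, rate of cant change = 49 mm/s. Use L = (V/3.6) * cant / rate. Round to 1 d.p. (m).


Convert speed: V = 157 / 3.6 = 43.6111 m/s
L = 43.6111 * 105 / 49
L = 4579.1667 / 49
L = 93.5 m

93.5


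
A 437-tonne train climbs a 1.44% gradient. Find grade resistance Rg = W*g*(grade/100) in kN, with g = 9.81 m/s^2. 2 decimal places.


Rg = W * 9.81 * grade / 100
Rg = 437 * 9.81 * 1.44 / 100
Rg = 4286.97 * 0.0144
Rg = 61.73 kN

61.73


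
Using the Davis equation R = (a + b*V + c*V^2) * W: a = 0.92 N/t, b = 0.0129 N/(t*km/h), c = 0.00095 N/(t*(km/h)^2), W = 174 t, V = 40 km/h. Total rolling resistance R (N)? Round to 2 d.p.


b*V = 0.0129 * 40 = 0.516
c*V^2 = 0.00095 * 1600 = 1.52
R_per_t = 0.92 + 0.516 + 1.52 = 2.956 N/t
R_total = 2.956 * 174 = 514.34 N

514.34


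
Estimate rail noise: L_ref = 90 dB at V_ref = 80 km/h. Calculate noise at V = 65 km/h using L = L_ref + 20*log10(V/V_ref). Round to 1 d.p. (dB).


V/V_ref = 65 / 80 = 0.8125
log10(0.8125) = -0.090177
20 * -0.090177 = -1.8035
L = 90 + -1.8035 = 88.2 dB

88.2


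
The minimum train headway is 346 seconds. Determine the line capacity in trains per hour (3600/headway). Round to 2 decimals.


Capacity = 3600 / headway
Capacity = 3600 / 346
Capacity = 10.40 trains/hour

10.40


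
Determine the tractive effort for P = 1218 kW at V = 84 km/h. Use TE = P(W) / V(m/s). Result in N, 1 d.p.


Convert: P = 1218 kW = 1218000 W
V = 84 / 3.6 = 23.3333 m/s
TE = 1218000 / 23.3333
TE = 52200.0 N

52200.0


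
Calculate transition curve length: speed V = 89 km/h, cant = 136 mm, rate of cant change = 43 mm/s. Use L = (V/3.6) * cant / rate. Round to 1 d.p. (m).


Convert speed: V = 89 / 3.6 = 24.7222 m/s
L = 24.7222 * 136 / 43
L = 3362.2222 / 43
L = 78.2 m

78.2


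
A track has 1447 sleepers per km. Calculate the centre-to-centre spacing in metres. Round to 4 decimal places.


Spacing = 1000 m / number of sleepers
Spacing = 1000 / 1447
Spacing = 0.6911 m

0.6911


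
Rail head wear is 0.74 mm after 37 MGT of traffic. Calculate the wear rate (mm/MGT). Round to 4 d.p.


Wear rate = total wear / cumulative tonnage
Rate = 0.74 / 37
Rate = 0.0200 mm/MGT

0.0200


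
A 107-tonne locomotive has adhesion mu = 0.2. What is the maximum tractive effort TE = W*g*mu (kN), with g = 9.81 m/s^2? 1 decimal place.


TE_max = W * g * mu
TE_max = 107 * 9.81 * 0.2
TE_max = 1049.67 * 0.2
TE_max = 209.9 kN

209.9


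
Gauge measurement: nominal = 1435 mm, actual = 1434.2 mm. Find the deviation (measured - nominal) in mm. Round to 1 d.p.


Deviation = measured - nominal
Deviation = 1434.2 - 1435
Deviation = -0.8 mm

-0.8


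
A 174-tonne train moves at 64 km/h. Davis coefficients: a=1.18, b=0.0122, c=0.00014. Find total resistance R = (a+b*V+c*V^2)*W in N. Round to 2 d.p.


b*V = 0.0122 * 64 = 0.7808
c*V^2 = 0.00014 * 4096 = 0.57344
R_per_t = 1.18 + 0.7808 + 0.57344 = 2.53424 N/t
R_total = 2.53424 * 174 = 440.96 N

440.96


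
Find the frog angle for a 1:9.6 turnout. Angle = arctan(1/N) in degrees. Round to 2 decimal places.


1/N = 1/9.6 = 0.104167
angle = arctan(0.104167) = 0.103792 rad
angle = 0.103792 * 180/pi = 5.95 degrees

5.95


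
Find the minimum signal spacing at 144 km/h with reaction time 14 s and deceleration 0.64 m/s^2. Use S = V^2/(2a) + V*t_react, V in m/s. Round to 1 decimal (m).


V = 144 / 3.6 = 40.0 m/s
Braking distance = 40.0^2 / (2*0.64) = 1250.0 m
Sighting distance = 40.0 * 14 = 560.0 m
S = 1250.0 + 560.0 = 1810.0 m

1810.0


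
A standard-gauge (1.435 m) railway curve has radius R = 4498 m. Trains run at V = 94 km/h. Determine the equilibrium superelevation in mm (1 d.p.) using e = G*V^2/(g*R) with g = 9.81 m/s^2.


Convert speed: V = 94 / 3.6 = 26.1111 m/s
Apply formula: e = 1.435 * 26.1111^2 / (9.81 * 4498)
e = 1.435 * 681.7901 / 44125.38
e = 0.022172 m = 22.2 mm

22.2


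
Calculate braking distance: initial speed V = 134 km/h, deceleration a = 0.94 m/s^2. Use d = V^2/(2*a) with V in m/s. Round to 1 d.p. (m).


Convert speed: V = 134 / 3.6 = 37.2222 m/s
V^2 = 1385.4938
d = 1385.4938 / (2 * 0.94)
d = 1385.4938 / 1.88
d = 737.0 m

737.0


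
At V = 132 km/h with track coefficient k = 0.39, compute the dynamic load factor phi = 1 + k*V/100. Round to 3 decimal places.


phi = 1 + k * V / 100
phi = 1 + 0.39 * 132 / 100
phi = 1 + 0.5148
phi = 1.515

1.515


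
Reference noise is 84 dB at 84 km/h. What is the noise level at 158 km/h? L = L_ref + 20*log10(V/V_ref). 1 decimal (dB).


V/V_ref = 158 / 84 = 1.880952
log10(1.880952) = 0.274378
20 * 0.274378 = 5.4876
L = 84 + 5.4876 = 89.5 dB

89.5


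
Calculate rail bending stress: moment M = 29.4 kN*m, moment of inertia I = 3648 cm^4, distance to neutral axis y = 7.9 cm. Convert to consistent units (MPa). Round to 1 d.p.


Convert units:
M = 29.4 kN*m = 29400000 N*mm
y = 7.9 cm = 79 mm
I = 3648 cm^4 = 36480000 mm^4
sigma = 29400000 * 79 / 36480000
sigma = 63.7 MPa

63.7


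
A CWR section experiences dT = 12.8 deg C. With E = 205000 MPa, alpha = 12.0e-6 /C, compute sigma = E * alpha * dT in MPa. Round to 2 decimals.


sigma = E * alpha * dT
sigma = 205000 * 12.0e-6 * 12.8
sigma = 2.46 * 12.8
sigma = 31.49 MPa

31.49


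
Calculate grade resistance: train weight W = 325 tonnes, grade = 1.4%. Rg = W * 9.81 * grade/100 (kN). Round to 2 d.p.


Rg = W * 9.81 * grade / 100
Rg = 325 * 9.81 * 1.4 / 100
Rg = 3188.25 * 0.014
Rg = 44.64 kN

44.64


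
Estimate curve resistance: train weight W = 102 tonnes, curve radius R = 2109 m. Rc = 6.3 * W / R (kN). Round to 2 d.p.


Rc = 6.3 * W / R
Rc = 6.3 * 102 / 2109
Rc = 642.6 / 2109
Rc = 0.30 kN

0.30


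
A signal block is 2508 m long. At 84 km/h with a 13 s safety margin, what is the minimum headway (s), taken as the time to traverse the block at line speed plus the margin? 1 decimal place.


V = 84 / 3.6 = 23.3333 m/s
Block traversal time = 2508 / 23.3333 = 107.4857 s
Headway = 107.4857 + 13
Headway = 120.5 s

120.5


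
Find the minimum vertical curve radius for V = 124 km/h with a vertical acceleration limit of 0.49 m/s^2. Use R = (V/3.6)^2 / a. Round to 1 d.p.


Convert speed: V = 124 / 3.6 = 34.4444 m/s
V^2 = 1186.4198 m^2/s^2
R_v = 1186.4198 / 0.49
R_v = 2421.3 m

2421.3


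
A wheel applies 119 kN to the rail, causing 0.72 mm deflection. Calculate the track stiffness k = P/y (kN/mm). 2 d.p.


Track stiffness k = P / y
k = 119 / 0.72
k = 165.28 kN/mm

165.28


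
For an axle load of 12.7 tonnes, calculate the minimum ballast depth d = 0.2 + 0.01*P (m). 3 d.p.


d = 0.2 + 0.01 * 12.7
d = 0.2 + 0.127
d = 0.327 m

0.327


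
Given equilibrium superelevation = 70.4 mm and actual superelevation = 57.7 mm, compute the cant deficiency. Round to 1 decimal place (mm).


Cant deficiency = equilibrium cant - actual cant
CD = 70.4 - 57.7
CD = 12.7 mm

12.7


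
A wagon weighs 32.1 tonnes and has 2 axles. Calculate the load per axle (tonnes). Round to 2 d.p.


Load per axle = total weight / number of axles
Load = 32.1 / 2
Load = 16.05 tonnes

16.05


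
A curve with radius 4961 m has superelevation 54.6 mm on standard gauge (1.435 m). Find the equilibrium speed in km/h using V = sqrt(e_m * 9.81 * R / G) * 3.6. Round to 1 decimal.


Convert cant: e = 54.6 mm = 0.0546 m
V_ms = sqrt(0.0546 * 9.81 * 4961 / 1.435)
V_ms = sqrt(1851.7356) = 43.0318 m/s
V = 43.0318 * 3.6 = 154.9 km/h

154.9


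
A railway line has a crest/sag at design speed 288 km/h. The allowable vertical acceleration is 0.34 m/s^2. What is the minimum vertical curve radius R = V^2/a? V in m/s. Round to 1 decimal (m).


Convert speed: V = 288 / 3.6 = 80.0 m/s
V^2 = 6400.0 m^2/s^2
R_v = 6400.0 / 0.34
R_v = 18823.5 m

18823.5


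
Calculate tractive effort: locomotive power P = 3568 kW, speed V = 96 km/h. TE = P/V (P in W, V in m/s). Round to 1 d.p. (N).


Convert: P = 3568 kW = 3568000 W
V = 96 / 3.6 = 26.6667 m/s
TE = 3568000 / 26.6667
TE = 133800.0 N

133800.0


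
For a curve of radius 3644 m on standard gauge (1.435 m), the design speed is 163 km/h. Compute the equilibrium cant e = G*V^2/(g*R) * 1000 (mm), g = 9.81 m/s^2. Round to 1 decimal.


Convert speed: V = 163 / 3.6 = 45.2778 m/s
Apply formula: e = 1.435 * 45.2778^2 / (9.81 * 3644)
e = 1.435 * 2050.0772 / 35747.64
e = 0.082295 m = 82.3 mm

82.3


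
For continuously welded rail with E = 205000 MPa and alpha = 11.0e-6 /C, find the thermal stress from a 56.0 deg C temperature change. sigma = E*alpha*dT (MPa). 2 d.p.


sigma = E * alpha * dT
sigma = 205000 * 11.0e-6 * 56.0
sigma = 2.255 * 56.0
sigma = 126.28 MPa

126.28


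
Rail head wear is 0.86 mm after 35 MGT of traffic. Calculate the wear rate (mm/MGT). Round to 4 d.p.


Wear rate = total wear / cumulative tonnage
Rate = 0.86 / 35
Rate = 0.0246 mm/MGT

0.0246


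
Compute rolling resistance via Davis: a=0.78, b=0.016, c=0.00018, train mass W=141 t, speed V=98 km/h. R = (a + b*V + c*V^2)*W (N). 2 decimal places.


b*V = 0.016 * 98 = 1.568
c*V^2 = 0.00018 * 9604 = 1.72872
R_per_t = 0.78 + 1.568 + 1.72872 = 4.07672 N/t
R_total = 4.07672 * 141 = 574.82 N

574.82


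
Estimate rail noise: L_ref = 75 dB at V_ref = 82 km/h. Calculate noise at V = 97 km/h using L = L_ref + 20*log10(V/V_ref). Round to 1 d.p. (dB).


V/V_ref = 97 / 82 = 1.182927
log10(1.182927) = 0.072958
20 * 0.072958 = 1.4592
L = 75 + 1.4592 = 76.5 dB

76.5


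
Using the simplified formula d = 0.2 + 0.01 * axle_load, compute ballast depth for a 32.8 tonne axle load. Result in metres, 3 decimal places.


d = 0.2 + 0.01 * 32.8
d = 0.2 + 0.328
d = 0.528 m

0.528


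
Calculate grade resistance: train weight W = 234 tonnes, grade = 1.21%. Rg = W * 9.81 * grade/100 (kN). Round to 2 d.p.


Rg = W * 9.81 * grade / 100
Rg = 234 * 9.81 * 1.21 / 100
Rg = 2295.54 * 0.0121
Rg = 27.78 kN

27.78


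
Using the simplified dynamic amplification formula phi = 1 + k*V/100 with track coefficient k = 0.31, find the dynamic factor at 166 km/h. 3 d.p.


phi = 1 + k * V / 100
phi = 1 + 0.31 * 166 / 100
phi = 1 + 0.5146
phi = 1.515

1.515


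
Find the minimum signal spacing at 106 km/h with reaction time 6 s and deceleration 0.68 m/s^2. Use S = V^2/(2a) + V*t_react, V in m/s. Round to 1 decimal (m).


V = 106 / 3.6 = 29.4444 m/s
Braking distance = 29.4444^2 / (2*0.68) = 637.4818 m
Sighting distance = 29.4444 * 6 = 176.6667 m
S = 637.4818 + 176.6667 = 814.1 m

814.1


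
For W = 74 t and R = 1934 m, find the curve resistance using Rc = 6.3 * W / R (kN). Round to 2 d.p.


Rc = 6.3 * W / R
Rc = 6.3 * 74 / 1934
Rc = 466.2 / 1934
Rc = 0.24 kN

0.24


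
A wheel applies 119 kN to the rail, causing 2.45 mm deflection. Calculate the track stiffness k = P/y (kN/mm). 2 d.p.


Track stiffness k = P / y
k = 119 / 2.45
k = 48.57 kN/mm

48.57


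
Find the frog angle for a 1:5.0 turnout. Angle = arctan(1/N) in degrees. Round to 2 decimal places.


1/N = 1/5.0 = 0.2
angle = arctan(0.2) = 0.197396 rad
angle = 0.197396 * 180/pi = 11.31 degrees

11.31


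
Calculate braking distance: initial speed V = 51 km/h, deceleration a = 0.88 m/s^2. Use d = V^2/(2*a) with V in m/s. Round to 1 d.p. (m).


Convert speed: V = 51 / 3.6 = 14.1667 m/s
V^2 = 200.6944
d = 200.6944 / (2 * 0.88)
d = 200.6944 / 1.76
d = 114.0 m

114.0


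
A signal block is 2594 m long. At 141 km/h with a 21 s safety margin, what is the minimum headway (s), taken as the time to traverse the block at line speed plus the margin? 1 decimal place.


V = 141 / 3.6 = 39.1667 m/s
Block traversal time = 2594 / 39.1667 = 66.2298 s
Headway = 66.2298 + 21
Headway = 87.2 s

87.2


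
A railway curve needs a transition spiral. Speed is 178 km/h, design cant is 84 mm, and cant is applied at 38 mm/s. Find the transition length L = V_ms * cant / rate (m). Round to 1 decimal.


Convert speed: V = 178 / 3.6 = 49.4444 m/s
L = 49.4444 * 84 / 38
L = 4153.3333 / 38
L = 109.3 m

109.3


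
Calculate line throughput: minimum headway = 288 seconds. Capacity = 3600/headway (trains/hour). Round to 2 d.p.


Capacity = 3600 / headway
Capacity = 3600 / 288
Capacity = 12.50 trains/hour

12.50


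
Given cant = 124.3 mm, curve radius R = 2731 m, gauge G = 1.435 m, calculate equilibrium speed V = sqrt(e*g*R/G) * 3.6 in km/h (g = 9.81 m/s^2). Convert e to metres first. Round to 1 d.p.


Convert cant: e = 124.3 mm = 0.1243 m
V_ms = sqrt(0.1243 * 9.81 * 2731 / 1.435)
V_ms = sqrt(2320.651549) = 48.1731 m/s
V = 48.1731 * 3.6 = 173.4 km/h

173.4


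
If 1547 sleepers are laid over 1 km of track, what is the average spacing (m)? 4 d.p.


Spacing = 1000 m / number of sleepers
Spacing = 1000 / 1547
Spacing = 0.6464 m

0.6464


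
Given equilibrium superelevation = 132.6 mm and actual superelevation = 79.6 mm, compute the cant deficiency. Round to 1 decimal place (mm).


Cant deficiency = equilibrium cant - actual cant
CD = 132.6 - 79.6
CD = 53.0 mm

53.0


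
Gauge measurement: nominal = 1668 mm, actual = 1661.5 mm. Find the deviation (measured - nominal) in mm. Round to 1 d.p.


Deviation = measured - nominal
Deviation = 1661.5 - 1668
Deviation = -6.5 mm

-6.5


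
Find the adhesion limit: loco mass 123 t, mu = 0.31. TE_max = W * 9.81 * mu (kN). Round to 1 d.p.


TE_max = W * g * mu
TE_max = 123 * 9.81 * 0.31
TE_max = 1206.63 * 0.31
TE_max = 374.1 kN

374.1


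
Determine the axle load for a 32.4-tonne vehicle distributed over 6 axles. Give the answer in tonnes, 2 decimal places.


Load per axle = total weight / number of axles
Load = 32.4 / 6
Load = 5.40 tonnes

5.40


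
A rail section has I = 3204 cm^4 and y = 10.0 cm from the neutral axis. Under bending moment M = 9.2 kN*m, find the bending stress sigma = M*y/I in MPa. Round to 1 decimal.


Convert units:
M = 9.2 kN*m = 9200000 N*mm
y = 10.0 cm = 100 mm
I = 3204 cm^4 = 32040000 mm^4
sigma = 9200000 * 100 / 32040000
sigma = 28.7 MPa

28.7


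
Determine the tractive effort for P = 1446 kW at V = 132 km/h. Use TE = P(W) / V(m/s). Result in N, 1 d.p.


Convert: P = 1446 kW = 1446000 W
V = 132 / 3.6 = 36.6667 m/s
TE = 1446000 / 36.6667
TE = 39436.4 N

39436.4


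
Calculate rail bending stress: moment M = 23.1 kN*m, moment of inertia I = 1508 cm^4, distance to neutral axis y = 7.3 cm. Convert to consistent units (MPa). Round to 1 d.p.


Convert units:
M = 23.1 kN*m = 23100000 N*mm
y = 7.3 cm = 73 mm
I = 1508 cm^4 = 15080000 mm^4
sigma = 23100000 * 73 / 15080000
sigma = 111.8 MPa

111.8


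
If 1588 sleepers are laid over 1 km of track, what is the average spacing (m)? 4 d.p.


Spacing = 1000 m / number of sleepers
Spacing = 1000 / 1588
Spacing = 0.6297 m

0.6297


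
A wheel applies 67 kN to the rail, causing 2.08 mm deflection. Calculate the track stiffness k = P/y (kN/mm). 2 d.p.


Track stiffness k = P / y
k = 67 / 2.08
k = 32.21 kN/mm

32.21


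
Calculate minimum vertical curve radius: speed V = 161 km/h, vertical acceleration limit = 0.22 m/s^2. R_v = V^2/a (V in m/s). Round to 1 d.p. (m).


Convert speed: V = 161 / 3.6 = 44.7222 m/s
V^2 = 2000.0772 m^2/s^2
R_v = 2000.0772 / 0.22
R_v = 9091.3 m

9091.3


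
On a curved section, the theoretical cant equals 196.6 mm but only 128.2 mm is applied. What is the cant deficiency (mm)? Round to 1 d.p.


Cant deficiency = equilibrium cant - actual cant
CD = 196.6 - 128.2
CD = 68.4 mm

68.4


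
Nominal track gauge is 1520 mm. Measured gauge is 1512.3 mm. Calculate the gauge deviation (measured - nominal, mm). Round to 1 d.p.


Deviation = measured - nominal
Deviation = 1512.3 - 1520
Deviation = -7.7 mm

-7.7


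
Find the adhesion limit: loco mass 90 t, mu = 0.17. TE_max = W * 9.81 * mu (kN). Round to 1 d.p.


TE_max = W * g * mu
TE_max = 90 * 9.81 * 0.17
TE_max = 882.9 * 0.17
TE_max = 150.1 kN

150.1


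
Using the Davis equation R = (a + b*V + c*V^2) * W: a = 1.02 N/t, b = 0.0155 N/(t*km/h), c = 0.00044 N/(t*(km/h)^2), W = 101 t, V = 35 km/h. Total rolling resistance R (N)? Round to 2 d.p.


b*V = 0.0155 * 35 = 0.5425
c*V^2 = 0.00044 * 1225 = 0.539
R_per_t = 1.02 + 0.5425 + 0.539 = 2.1015 N/t
R_total = 2.1015 * 101 = 212.25 N

212.25


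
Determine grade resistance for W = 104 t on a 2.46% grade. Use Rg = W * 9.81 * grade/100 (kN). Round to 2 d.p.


Rg = W * 9.81 * grade / 100
Rg = 104 * 9.81 * 2.46 / 100
Rg = 1020.24 * 0.0246
Rg = 25.10 kN

25.10


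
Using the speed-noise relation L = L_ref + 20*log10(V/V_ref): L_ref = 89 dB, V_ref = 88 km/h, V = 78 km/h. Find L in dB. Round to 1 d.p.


V/V_ref = 78 / 88 = 0.886364
log10(0.886364) = -0.052388
20 * -0.052388 = -1.0478
L = 89 + -1.0478 = 88.0 dB

88.0


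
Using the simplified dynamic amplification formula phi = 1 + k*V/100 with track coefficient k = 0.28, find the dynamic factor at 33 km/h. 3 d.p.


phi = 1 + k * V / 100
phi = 1 + 0.28 * 33 / 100
phi = 1 + 0.0924
phi = 1.092

1.092


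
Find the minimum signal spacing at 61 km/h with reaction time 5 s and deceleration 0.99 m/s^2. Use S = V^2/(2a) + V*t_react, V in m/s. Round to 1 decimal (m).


V = 61 / 3.6 = 16.9444 m/s
Braking distance = 16.9444^2 / (2*0.99) = 145.0072 m
Sighting distance = 16.9444 * 5 = 84.7222 m
S = 145.0072 + 84.7222 = 229.7 m

229.7


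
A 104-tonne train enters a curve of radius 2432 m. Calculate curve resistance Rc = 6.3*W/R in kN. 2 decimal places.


Rc = 6.3 * W / R
Rc = 6.3 * 104 / 2432
Rc = 655.2 / 2432
Rc = 0.27 kN

0.27


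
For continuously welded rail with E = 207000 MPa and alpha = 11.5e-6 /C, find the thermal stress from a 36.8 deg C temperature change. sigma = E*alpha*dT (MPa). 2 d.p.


sigma = E * alpha * dT
sigma = 207000 * 11.5e-6 * 36.8
sigma = 2.3805 * 36.8
sigma = 87.60 MPa

87.60


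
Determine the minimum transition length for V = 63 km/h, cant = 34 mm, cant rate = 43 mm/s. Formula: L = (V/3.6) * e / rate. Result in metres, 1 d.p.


Convert speed: V = 63 / 3.6 = 17.5 m/s
L = 17.5 * 34 / 43
L = 595.0 / 43
L = 13.8 m

13.8


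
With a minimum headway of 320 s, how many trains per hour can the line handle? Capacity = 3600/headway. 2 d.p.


Capacity = 3600 / headway
Capacity = 3600 / 320
Capacity = 11.25 trains/hour

11.25


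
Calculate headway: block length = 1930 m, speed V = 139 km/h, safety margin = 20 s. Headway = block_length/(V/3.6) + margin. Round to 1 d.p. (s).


V = 139 / 3.6 = 38.6111 m/s
Block traversal time = 1930 / 38.6111 = 49.9856 s
Headway = 49.9856 + 20
Headway = 70.0 s

70.0


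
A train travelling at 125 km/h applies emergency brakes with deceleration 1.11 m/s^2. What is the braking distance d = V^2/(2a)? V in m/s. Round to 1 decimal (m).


Convert speed: V = 125 / 3.6 = 34.7222 m/s
V^2 = 1205.6327
d = 1205.6327 / (2 * 1.11)
d = 1205.6327 / 2.22
d = 543.1 m

543.1


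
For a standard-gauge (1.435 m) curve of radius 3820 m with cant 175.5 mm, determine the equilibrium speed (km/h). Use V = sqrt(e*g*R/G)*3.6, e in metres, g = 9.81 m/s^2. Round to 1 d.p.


Convert cant: e = 175.5 mm = 0.1755 m
V_ms = sqrt(0.1755 * 9.81 * 3820 / 1.435)
V_ms = sqrt(4583.081603) = 67.6985 m/s
V = 67.6985 * 3.6 = 243.7 km/h

243.7


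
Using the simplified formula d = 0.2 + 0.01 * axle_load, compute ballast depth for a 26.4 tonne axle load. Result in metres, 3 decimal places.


d = 0.2 + 0.01 * 26.4
d = 0.2 + 0.264
d = 0.464 m

0.464


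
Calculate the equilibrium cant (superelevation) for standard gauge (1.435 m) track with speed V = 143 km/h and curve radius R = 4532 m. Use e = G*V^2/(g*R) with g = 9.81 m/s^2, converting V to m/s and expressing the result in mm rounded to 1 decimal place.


Convert speed: V = 143 / 3.6 = 39.7222 m/s
Apply formula: e = 1.435 * 39.7222^2 / (9.81 * 4532)
e = 1.435 * 1577.8549 / 44458.92
e = 0.050928 m = 50.9 mm

50.9


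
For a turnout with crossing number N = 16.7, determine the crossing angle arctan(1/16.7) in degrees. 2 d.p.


1/N = 1/16.7 = 0.05988
angle = arctan(0.05988) = 0.059809 rad
angle = 0.059809 * 180/pi = 3.43 degrees

3.43


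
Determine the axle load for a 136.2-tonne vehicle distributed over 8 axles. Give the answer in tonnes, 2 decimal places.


Load per axle = total weight / number of axles
Load = 136.2 / 8
Load = 17.03 tonnes

17.03


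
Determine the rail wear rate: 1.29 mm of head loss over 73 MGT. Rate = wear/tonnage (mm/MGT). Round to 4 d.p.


Wear rate = total wear / cumulative tonnage
Rate = 1.29 / 73
Rate = 0.0177 mm/MGT

0.0177


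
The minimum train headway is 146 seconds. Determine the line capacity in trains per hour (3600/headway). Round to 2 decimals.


Capacity = 3600 / headway
Capacity = 3600 / 146
Capacity = 24.66 trains/hour

24.66


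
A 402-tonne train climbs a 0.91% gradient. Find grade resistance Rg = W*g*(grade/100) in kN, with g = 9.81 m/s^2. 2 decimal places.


Rg = W * 9.81 * grade / 100
Rg = 402 * 9.81 * 0.91 / 100
Rg = 3943.62 * 0.0091
Rg = 35.89 kN

35.89


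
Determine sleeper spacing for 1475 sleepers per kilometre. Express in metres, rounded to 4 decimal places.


Spacing = 1000 m / number of sleepers
Spacing = 1000 / 1475
Spacing = 0.6780 m

0.6780


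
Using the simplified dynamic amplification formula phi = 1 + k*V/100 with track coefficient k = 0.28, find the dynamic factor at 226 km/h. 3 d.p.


phi = 1 + k * V / 100
phi = 1 + 0.28 * 226 / 100
phi = 1 + 0.6328
phi = 1.633

1.633


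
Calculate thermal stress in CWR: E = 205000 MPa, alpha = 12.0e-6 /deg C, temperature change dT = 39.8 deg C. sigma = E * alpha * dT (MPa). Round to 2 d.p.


sigma = E * alpha * dT
sigma = 205000 * 12.0e-6 * 39.8
sigma = 2.46 * 39.8
sigma = 97.91 MPa

97.91


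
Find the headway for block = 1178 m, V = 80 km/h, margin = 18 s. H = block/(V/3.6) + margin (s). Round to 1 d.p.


V = 80 / 3.6 = 22.2222 m/s
Block traversal time = 1178 / 22.2222 = 53.01 s
Headway = 53.01 + 18
Headway = 71.0 s

71.0


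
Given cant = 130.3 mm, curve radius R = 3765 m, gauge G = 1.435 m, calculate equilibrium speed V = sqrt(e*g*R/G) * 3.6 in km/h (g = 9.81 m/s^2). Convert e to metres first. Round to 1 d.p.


Convert cant: e = 130.3 mm = 0.1303 m
V_ms = sqrt(0.1303 * 9.81 * 3765 / 1.435)
V_ms = sqrt(3353.717697) = 57.9113 m/s
V = 57.9113 * 3.6 = 208.5 km/h

208.5


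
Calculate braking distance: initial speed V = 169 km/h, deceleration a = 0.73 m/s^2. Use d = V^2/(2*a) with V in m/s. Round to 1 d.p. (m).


Convert speed: V = 169 / 3.6 = 46.9444 m/s
V^2 = 2203.7809
d = 2203.7809 / (2 * 0.73)
d = 2203.7809 / 1.46
d = 1509.4 m

1509.4


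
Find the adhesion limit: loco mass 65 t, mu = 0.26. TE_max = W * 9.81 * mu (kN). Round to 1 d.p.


TE_max = W * g * mu
TE_max = 65 * 9.81 * 0.26
TE_max = 637.65 * 0.26
TE_max = 165.8 kN

165.8


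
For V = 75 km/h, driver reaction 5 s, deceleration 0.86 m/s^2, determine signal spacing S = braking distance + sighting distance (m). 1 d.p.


V = 75 / 3.6 = 20.8333 m/s
Braking distance = 20.8333^2 / (2*0.86) = 252.3417 m
Sighting distance = 20.8333 * 5 = 104.1667 m
S = 252.3417 + 104.1667 = 356.5 m

356.5


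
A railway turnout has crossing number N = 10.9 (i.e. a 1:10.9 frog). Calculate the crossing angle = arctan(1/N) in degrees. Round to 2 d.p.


1/N = 1/10.9 = 0.091743
angle = arctan(0.091743) = 0.091487 rad
angle = 0.091487 * 180/pi = 5.24 degrees

5.24


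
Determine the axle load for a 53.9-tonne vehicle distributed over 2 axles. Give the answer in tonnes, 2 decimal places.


Load per axle = total weight / number of axles
Load = 53.9 / 2
Load = 26.95 tonnes

26.95


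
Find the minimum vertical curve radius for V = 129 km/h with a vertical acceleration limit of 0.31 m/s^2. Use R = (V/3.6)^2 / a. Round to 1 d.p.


Convert speed: V = 129 / 3.6 = 35.8333 m/s
V^2 = 1284.0278 m^2/s^2
R_v = 1284.0278 / 0.31
R_v = 4142.0 m

4142.0


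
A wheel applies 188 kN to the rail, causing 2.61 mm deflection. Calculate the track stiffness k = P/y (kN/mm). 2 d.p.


Track stiffness k = P / y
k = 188 / 2.61
k = 72.03 kN/mm

72.03


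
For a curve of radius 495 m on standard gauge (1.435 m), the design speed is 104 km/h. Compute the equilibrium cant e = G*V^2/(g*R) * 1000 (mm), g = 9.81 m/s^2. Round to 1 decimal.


Convert speed: V = 104 / 3.6 = 28.8889 m/s
Apply formula: e = 1.435 * 28.8889^2 / (9.81 * 495)
e = 1.435 * 834.5679 / 4855.95
e = 0.246626 m = 246.6 mm

246.6


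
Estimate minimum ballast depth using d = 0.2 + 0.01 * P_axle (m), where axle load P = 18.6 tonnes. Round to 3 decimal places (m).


d = 0.2 + 0.01 * 18.6
d = 0.2 + 0.186
d = 0.386 m

0.386


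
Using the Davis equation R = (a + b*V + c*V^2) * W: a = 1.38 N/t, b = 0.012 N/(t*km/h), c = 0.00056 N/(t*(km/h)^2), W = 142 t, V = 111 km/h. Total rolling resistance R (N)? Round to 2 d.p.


b*V = 0.012 * 111 = 1.332
c*V^2 = 0.00056 * 12321 = 6.89976
R_per_t = 1.38 + 1.332 + 6.89976 = 9.61176 N/t
R_total = 9.61176 * 142 = 1364.87 N

1364.87


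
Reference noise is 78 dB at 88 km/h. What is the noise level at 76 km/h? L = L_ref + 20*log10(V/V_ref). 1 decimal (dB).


V/V_ref = 76 / 88 = 0.863636
log10(0.863636) = -0.063669
20 * -0.063669 = -1.2734
L = 78 + -1.2734 = 76.7 dB

76.7


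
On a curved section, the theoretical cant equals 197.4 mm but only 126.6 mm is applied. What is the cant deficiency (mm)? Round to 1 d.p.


Cant deficiency = equilibrium cant - actual cant
CD = 197.4 - 126.6
CD = 70.8 mm

70.8


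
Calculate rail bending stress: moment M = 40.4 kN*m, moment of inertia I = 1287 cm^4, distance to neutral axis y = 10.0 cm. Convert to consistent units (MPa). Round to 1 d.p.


Convert units:
M = 40.4 kN*m = 40400000 N*mm
y = 10.0 cm = 100 mm
I = 1287 cm^4 = 12870000 mm^4
sigma = 40400000 * 100 / 12870000
sigma = 313.9 MPa

313.9
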